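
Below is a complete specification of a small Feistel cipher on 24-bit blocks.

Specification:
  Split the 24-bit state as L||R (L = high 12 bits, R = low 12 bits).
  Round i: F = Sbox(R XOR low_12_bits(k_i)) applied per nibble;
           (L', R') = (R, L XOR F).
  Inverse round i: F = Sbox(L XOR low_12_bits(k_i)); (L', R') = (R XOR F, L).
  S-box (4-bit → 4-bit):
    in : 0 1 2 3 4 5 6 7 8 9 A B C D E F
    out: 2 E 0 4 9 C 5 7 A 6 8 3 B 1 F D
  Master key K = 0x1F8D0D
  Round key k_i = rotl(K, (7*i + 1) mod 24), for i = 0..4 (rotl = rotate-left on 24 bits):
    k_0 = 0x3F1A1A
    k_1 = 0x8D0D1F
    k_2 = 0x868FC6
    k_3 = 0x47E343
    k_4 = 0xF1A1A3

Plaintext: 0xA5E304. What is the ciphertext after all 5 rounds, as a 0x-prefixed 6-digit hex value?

s_0 = plaintext = 0xA5E304
s_1 = Round(s_0, k_0) = 0x304CB1
s_2 = Round(s_1, k_1) = 0xCB1D8B
s_3 = Round(s_2, k_2) = 0xD8BC20
s_4 = Round(s_3, k_3) = 0xC200DF
s_5 = Round(s_4, k_4) = 0x0DF25B

0x0DF25B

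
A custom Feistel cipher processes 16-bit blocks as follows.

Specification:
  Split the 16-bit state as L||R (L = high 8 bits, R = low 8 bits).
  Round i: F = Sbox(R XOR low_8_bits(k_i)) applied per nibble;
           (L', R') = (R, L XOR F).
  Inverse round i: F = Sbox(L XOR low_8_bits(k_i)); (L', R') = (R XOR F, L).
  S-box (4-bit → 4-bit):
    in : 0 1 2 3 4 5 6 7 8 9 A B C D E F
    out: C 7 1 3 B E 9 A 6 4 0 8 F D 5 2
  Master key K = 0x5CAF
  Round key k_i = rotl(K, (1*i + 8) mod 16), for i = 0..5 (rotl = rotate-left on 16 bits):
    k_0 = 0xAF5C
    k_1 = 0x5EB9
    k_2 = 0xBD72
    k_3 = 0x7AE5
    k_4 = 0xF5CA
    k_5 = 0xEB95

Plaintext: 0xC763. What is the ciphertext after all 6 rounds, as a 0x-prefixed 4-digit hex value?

s_0 = plaintext = 0xC763
s_1 = Round(s_0, k_0) = 0x63F5
s_2 = Round(s_1, k_1) = 0xF5DC
s_3 = Round(s_2, k_2) = 0xDCF0
s_4 = Round(s_3, k_3) = 0xF0A2
s_5 = Round(s_4, k_4) = 0xA266
s_6 = Round(s_5, k_5) = 0x6681

0x6681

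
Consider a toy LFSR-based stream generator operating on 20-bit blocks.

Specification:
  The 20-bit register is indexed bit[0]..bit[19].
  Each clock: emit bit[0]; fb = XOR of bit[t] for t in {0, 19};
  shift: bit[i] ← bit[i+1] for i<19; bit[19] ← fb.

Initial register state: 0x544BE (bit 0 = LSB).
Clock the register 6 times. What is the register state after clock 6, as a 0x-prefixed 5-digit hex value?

0xA9512

reg_0 = 0x544BE
clock 1: out=0, reg = 0x2A25F
clock 2: out=1, reg = 0x9512F
clock 3: out=1, reg = 0x4A897
clock 4: out=1, reg = 0xA544B
clock 5: out=1, reg = 0x52A25
clock 6: out=1, reg = 0xA9512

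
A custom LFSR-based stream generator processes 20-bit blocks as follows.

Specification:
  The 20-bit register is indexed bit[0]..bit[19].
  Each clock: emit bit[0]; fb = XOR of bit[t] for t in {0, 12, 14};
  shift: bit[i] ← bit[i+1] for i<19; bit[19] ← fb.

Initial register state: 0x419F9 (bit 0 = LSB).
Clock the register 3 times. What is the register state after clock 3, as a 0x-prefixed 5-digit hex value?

reg_0 = 0x419F9
clock 1: out=1, reg = 0x20CFC
clock 2: out=0, reg = 0x1067E
clock 3: out=0, reg = 0x0833F

0x0833F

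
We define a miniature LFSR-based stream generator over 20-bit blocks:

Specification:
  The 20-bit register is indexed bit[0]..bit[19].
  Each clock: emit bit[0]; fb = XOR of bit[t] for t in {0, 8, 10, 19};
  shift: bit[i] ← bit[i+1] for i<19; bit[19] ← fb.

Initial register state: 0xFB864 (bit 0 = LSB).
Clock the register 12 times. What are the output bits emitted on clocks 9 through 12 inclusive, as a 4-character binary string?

reg_0 = 0xFB864
clock 1: out=0, reg = 0xFDC32
clock 2: out=0, reg = 0x7EE19
clock 3: out=1, reg = 0x3F70C
clock 4: out=0, reg = 0x1FB86
clock 5: out=0, reg = 0x8FDC3
clock 6: out=1, reg = 0x47EE1
clock 7: out=1, reg = 0x23F70
clock 8: out=0, reg = 0x11FB8
clock 9: out=0, reg = 0x08FDC
clock 10: out=0, reg = 0x047EE
clock 11: out=0, reg = 0x023F7
clock 12: out=1, reg = 0x011FB

0001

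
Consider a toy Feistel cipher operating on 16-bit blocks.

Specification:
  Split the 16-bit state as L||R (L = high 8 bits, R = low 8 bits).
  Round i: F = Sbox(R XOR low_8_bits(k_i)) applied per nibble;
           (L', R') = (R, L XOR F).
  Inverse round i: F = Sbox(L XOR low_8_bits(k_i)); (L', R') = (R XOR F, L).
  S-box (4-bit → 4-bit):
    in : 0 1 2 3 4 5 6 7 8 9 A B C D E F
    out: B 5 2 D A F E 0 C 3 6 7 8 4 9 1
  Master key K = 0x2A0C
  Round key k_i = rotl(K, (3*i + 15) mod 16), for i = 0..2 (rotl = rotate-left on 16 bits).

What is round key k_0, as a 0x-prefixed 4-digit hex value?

0x1506

K = 0x2A0C
k_0 = rotl(K, (3*0+15) mod 16) = rotl(K, 15) = 0x1506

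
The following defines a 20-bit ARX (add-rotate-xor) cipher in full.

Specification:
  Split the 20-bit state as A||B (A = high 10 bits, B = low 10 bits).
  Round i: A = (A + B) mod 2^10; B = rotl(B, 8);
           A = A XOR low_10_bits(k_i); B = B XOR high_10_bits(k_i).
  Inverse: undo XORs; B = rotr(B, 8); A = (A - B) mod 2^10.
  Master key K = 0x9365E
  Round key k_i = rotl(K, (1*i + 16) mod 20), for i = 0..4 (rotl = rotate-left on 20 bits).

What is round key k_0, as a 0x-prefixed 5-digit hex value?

0xE9365

K = 0x9365E
k_0 = rotl(K, (1*0+16) mod 20) = rotl(K, 16) = 0xE9365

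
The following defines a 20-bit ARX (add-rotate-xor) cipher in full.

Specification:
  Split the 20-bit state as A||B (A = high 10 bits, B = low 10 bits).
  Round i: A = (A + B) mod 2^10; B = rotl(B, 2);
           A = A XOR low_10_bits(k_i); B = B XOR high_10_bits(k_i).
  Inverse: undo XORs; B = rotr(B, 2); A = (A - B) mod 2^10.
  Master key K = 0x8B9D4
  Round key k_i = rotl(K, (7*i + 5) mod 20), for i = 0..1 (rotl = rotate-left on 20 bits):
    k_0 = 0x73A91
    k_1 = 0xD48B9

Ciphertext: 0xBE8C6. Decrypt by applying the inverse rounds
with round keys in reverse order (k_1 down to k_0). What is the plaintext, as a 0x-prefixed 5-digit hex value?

0x2174A

s_0 = ciphertext = 0xBE8C6
s_1 = InvRound(s_0, k_1) = 0x578E5
s_2 = InvRound(s_1, k_0) = 0x2174A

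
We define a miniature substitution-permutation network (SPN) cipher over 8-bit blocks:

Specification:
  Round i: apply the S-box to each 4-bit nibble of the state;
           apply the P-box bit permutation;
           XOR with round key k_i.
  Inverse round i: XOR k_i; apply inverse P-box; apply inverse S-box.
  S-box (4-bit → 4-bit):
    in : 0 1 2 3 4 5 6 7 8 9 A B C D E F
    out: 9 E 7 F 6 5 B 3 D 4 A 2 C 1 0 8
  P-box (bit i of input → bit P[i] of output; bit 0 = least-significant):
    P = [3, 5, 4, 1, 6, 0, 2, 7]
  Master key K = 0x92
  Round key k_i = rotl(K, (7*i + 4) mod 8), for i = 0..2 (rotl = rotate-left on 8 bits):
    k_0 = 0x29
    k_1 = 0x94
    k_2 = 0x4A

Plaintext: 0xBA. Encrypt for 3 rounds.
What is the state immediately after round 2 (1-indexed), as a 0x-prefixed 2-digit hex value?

s_0 = plaintext = 0xBA
s_1 = Round(s_0, k_0) = 0x0A
s_2 = Round(s_1, k_1) = 0x76
s_3 = Round(s_2, k_2) = 0x21

0x76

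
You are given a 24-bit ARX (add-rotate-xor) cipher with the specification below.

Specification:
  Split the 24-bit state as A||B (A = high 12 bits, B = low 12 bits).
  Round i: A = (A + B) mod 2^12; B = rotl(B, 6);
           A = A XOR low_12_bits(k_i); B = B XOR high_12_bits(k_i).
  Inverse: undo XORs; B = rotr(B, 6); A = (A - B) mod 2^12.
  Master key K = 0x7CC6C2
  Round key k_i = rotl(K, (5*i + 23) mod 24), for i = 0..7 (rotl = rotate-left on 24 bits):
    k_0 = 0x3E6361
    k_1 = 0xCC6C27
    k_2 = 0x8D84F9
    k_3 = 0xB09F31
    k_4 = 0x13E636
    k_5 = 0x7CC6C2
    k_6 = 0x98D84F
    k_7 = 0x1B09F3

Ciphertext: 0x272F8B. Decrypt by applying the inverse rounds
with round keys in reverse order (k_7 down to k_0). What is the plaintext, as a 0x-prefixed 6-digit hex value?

s_0 = ciphertext = 0x272F8B
s_1 = InvRound(s_0, k_7) = 0xC89EF8
s_2 = InvRound(s_1, k_6) = 0x769D5D
s_3 = InvRound(s_2, k_5) = 0xD4146A
s_4 = InvRound(s_3, k_4) = 0x662515
s_5 = InvRound(s_4, k_3) = 0x21B738
s_6 = InvRound(s_5, k_2) = 0xEA383F
s_7 = InvRound(s_6, k_1) = 0x431E53
s_8 = InvRound(s_7, k_0) = 0x9DAD76

0x9DAD76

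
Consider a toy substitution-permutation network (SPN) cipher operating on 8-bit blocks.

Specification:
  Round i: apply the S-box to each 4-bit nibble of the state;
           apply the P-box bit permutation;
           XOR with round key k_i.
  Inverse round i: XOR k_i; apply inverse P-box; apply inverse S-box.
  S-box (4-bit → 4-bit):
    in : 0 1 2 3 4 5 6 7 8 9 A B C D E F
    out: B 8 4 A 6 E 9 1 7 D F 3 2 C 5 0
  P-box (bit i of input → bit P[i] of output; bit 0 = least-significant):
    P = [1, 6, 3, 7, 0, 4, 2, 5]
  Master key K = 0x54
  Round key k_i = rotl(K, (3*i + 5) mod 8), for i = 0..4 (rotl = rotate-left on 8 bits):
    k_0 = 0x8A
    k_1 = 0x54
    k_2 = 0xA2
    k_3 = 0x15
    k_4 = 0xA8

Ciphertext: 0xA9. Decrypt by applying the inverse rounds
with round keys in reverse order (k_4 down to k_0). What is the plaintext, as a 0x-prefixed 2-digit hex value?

s_0 = ciphertext = 0xA9
s_1 = InvRound(s_0, k_4) = 0x7F
s_2 = InvRound(s_1, k_3) = 0x18
s_3 = InvRound(s_2, k_2) = 0x39
s_4 = InvRound(s_3, k_1) = 0x94
s_5 = InvRound(s_4, k_0) = 0x4E

0x4E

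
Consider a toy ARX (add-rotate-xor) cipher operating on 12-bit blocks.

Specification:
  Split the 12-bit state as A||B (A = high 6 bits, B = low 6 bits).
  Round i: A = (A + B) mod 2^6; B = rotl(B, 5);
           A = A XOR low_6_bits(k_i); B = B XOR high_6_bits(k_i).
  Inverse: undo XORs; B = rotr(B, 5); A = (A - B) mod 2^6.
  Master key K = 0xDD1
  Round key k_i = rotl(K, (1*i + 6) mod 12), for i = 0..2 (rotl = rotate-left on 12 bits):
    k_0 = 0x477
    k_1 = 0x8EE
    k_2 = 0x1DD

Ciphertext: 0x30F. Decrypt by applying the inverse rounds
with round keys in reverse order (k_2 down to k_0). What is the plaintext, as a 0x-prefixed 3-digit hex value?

0x4AD

s_0 = ciphertext = 0x30F
s_1 = InvRound(s_0, k_2) = 0x050
s_2 = InvRound(s_1, k_1) = 0x227
s_3 = InvRound(s_2, k_0) = 0x4AD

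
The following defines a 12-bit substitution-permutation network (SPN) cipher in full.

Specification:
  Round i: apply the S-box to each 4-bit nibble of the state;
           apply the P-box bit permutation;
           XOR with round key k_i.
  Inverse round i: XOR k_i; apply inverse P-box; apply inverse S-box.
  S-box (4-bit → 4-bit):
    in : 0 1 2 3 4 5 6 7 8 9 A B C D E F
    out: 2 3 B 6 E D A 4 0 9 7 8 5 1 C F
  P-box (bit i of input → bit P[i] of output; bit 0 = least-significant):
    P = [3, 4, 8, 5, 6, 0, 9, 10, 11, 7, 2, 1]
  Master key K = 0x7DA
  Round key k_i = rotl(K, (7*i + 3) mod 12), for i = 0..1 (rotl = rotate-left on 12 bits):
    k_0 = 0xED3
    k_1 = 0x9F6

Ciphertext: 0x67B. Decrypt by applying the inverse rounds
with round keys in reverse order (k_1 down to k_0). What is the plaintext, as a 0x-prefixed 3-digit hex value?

0x461

s_0 = ciphertext = 0x67B
s_1 = InvRound(s_0, k_1) = 0xA4C
s_2 = InvRound(s_1, k_0) = 0x461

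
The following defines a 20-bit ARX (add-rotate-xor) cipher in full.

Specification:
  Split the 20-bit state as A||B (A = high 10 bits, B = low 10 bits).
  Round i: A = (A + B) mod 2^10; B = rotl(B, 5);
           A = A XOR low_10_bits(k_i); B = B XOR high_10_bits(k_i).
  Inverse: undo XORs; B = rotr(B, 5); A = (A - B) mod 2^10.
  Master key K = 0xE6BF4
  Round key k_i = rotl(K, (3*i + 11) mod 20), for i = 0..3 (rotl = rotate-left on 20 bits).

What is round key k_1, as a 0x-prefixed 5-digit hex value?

0xD39AF

K = 0xE6BF4
k_0 = rotl(K, (3*0+11) mod 20) = rotl(K, 11) = 0xFA735
k_1 = rotl(K, (3*1+11) mod 20) = rotl(K, 14) = 0xD39AF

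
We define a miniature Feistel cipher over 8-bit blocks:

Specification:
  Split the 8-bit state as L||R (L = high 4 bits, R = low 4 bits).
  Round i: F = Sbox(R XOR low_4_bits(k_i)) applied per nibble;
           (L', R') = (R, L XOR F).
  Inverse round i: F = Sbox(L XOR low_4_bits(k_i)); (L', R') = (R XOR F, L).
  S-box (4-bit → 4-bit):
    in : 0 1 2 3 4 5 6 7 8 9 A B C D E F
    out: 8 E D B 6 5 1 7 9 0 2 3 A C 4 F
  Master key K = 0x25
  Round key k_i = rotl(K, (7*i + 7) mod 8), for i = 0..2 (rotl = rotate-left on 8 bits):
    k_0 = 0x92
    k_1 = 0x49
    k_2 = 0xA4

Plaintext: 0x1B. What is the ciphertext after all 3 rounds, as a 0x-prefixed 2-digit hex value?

0x20

s_0 = plaintext = 0x1B
s_1 = Round(s_0, k_0) = 0xB1
s_2 = Round(s_1, k_1) = 0x12
s_3 = Round(s_2, k_2) = 0x20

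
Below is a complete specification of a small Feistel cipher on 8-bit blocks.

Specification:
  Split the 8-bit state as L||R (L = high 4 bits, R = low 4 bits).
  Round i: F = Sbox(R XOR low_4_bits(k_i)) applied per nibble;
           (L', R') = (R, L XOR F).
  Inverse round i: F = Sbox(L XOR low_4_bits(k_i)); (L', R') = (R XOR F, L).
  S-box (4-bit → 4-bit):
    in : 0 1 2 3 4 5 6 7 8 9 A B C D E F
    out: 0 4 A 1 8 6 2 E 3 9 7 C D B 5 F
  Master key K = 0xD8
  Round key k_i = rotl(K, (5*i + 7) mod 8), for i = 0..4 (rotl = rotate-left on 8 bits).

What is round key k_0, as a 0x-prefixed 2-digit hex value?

0x6C

K = 0xD8
k_0 = rotl(K, (5*0+7) mod 8) = rotl(K, 7) = 0x6C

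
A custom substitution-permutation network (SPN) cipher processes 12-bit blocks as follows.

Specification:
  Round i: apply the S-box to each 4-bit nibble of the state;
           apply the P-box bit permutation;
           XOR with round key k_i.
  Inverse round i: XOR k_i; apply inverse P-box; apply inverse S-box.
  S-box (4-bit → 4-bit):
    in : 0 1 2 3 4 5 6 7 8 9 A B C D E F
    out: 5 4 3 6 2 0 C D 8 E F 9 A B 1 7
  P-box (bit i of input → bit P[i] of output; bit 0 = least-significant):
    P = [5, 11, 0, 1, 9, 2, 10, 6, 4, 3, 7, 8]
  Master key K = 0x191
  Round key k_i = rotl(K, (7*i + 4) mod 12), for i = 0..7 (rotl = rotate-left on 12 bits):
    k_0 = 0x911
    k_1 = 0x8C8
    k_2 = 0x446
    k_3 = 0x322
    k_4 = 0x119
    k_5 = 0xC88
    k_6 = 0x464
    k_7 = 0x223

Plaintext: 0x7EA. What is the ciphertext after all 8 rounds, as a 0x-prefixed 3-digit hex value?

s_0 = plaintext = 0x7EA
s_1 = Round(s_0, k_0) = 0x2A2
s_2 = Round(s_1, k_1) = 0x6B4
s_3 = Round(s_2, k_2) = 0xF86
s_4 = Round(s_3, k_3) = 0x3F9
s_5 = Round(s_4, k_4) = 0xF96
s_6 = Round(s_5, k_5) = 0x857
s_7 = Round(s_6, k_6) = 0x547
s_8 = Round(s_7, k_7) = 0x204

0x204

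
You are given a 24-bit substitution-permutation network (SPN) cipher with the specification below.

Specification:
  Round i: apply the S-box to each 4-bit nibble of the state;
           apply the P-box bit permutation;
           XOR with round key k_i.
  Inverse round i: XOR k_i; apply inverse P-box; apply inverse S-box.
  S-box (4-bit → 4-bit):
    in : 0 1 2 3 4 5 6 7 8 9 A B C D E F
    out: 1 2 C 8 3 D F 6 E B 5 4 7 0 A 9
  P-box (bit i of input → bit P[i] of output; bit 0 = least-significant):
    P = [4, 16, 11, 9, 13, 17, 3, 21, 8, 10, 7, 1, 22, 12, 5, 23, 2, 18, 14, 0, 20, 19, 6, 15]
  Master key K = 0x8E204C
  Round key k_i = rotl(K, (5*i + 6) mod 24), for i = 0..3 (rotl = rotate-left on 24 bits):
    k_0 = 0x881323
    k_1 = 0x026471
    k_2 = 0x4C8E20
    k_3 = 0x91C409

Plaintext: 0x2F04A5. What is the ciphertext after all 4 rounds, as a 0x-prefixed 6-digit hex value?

0xDD2B29

s_0 = plaintext = 0x2F04A5
s_1 = Round(s_0, k_0) = 0xC8BC7E
s_2 = Round(s_1, k_1) = 0x1D2398
s_3 = Round(s_2, k_2) = 0xE7A402
s_4 = Round(s_3, k_3) = 0xDD2B29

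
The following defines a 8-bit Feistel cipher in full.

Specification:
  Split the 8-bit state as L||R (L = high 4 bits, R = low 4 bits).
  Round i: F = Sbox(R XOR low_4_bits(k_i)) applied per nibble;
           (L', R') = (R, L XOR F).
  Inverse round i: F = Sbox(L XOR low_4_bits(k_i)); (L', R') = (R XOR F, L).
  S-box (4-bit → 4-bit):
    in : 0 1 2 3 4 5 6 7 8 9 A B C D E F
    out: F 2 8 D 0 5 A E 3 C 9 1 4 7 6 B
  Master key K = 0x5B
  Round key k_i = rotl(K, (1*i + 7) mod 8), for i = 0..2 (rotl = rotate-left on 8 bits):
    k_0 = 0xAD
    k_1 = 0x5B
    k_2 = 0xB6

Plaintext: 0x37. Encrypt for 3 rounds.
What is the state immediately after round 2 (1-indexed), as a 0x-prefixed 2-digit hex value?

0xA5

s_0 = plaintext = 0x37
s_1 = Round(s_0, k_0) = 0x7A
s_2 = Round(s_1, k_1) = 0xA5
s_3 = Round(s_2, k_2) = 0x57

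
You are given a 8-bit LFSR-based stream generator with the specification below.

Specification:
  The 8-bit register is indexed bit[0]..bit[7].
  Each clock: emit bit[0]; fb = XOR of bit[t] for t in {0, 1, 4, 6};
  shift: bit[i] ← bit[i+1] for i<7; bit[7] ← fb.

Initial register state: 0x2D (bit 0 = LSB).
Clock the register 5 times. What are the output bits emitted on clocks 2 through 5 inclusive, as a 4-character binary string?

reg_0 = 0x2D
clock 1: out=1, reg = 0x96
clock 2: out=0, reg = 0x4B
clock 3: out=1, reg = 0xA5
clock 4: out=1, reg = 0xD2
clock 5: out=0, reg = 0xE9

0110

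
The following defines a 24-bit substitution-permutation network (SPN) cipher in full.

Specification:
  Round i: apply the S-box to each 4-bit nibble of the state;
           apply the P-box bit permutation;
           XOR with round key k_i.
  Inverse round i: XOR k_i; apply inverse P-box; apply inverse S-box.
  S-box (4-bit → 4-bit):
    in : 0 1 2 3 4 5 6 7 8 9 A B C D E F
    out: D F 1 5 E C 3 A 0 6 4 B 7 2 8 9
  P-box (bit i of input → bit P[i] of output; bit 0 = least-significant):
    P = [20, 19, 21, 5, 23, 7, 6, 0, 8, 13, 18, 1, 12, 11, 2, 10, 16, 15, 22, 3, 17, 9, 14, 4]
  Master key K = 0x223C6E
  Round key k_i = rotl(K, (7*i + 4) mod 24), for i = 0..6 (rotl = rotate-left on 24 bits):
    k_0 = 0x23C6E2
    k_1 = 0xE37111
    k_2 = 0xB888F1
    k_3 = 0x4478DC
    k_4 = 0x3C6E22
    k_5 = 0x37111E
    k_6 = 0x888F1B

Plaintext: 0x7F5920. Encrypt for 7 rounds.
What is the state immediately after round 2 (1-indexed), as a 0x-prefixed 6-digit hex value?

s_0 = plaintext = 0x7F5920
s_1 = Round(s_0, k_0) = 0x96E0DE
s_2 = Round(s_1, k_1) = 0xE6B6B3
s_3 = Round(s_2, k_2) = 0x093560
s_4 = Round(s_3, k_3) = 0xB2A86A
s_5 = Round(s_4, k_4) = 0x9F6CB6
s_6 = Round(s_5, k_5) = 0xAA6A97
s_7 = Round(s_6, k_6) = 0xC4D7FB

0xE6B6B3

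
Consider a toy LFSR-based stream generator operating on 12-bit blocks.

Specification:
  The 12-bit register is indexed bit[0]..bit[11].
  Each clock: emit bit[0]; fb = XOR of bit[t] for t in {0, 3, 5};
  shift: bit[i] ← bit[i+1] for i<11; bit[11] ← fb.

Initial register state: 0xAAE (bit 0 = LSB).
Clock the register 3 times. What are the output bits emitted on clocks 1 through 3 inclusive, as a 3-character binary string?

011

reg_0 = 0xAAE
clock 1: out=0, reg = 0x557
clock 2: out=1, reg = 0xAAB
clock 3: out=1, reg = 0xD55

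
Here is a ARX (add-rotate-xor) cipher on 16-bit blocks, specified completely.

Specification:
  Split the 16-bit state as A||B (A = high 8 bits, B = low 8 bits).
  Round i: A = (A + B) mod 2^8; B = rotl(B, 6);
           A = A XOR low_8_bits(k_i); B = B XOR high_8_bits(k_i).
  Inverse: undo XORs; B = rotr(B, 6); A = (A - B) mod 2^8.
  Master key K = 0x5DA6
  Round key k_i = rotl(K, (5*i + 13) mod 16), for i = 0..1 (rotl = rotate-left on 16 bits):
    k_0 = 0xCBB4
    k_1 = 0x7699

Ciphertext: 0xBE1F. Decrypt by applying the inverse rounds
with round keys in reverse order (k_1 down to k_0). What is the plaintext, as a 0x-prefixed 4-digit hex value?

0x7DB9

s_0 = ciphertext = 0xBE1F
s_1 = InvRound(s_0, k_1) = 0x82A5
s_2 = InvRound(s_1, k_0) = 0x7DB9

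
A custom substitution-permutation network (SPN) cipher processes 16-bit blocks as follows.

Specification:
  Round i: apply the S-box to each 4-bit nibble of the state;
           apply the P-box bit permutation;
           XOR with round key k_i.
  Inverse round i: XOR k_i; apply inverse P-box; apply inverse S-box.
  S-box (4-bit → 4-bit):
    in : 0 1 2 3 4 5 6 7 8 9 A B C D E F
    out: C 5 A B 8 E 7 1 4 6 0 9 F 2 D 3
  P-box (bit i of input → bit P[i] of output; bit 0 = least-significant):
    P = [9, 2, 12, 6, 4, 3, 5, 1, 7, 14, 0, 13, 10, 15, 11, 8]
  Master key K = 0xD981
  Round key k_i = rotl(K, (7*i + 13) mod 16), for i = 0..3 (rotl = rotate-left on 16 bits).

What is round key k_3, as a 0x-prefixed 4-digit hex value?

0x6607

K = 0xD981
k_0 = rotl(K, (7*0+13) mod 16) = rotl(K, 13) = 0x3B30
k_1 = rotl(K, (7*1+13) mod 16) = rotl(K, 4) = 0x981D
k_2 = rotl(K, (7*2+13) mod 16) = rotl(K, 11) = 0x0ECC
k_3 = rotl(K, (7*3+13) mod 16) = rotl(K, 2) = 0x6607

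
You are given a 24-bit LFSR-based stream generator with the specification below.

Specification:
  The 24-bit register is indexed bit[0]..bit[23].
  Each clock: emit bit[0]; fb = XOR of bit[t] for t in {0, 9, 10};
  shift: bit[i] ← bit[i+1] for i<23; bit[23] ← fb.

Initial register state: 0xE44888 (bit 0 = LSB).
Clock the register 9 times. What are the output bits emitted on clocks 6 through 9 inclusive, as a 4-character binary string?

0010

reg_0 = 0xE44888
clock 1: out=0, reg = 0x722444
clock 2: out=0, reg = 0xB91222
clock 3: out=0, reg = 0xDC8911
clock 4: out=1, reg = 0xEE4488
clock 5: out=0, reg = 0xF72244
clock 6: out=0, reg = 0xFB9122
clock 7: out=0, reg = 0x7DC891
clock 8: out=1, reg = 0xBEE448
clock 9: out=0, reg = 0xDF7224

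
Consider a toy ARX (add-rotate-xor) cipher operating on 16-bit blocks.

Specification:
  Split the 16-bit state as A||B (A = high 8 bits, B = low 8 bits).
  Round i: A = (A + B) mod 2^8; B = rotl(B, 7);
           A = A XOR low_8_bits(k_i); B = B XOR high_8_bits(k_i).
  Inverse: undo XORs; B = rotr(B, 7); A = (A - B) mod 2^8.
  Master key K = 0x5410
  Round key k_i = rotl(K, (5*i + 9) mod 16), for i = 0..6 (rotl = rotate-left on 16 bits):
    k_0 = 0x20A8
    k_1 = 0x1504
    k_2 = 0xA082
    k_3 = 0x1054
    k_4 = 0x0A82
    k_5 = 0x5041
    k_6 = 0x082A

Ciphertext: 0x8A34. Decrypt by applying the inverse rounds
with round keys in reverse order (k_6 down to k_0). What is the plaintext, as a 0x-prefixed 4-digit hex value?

s_0 = ciphertext = 0x8A34
s_1 = InvRound(s_0, k_6) = 0x2878
s_2 = InvRound(s_1, k_5) = 0x1950
s_3 = InvRound(s_2, k_4) = 0xE7B4
s_4 = InvRound(s_3, k_3) = 0x6A49
s_5 = InvRound(s_4, k_2) = 0x15D3
s_6 = InvRound(s_5, k_1) = 0x848D
s_7 = InvRound(s_6, k_0) = 0xD15B

0xD15B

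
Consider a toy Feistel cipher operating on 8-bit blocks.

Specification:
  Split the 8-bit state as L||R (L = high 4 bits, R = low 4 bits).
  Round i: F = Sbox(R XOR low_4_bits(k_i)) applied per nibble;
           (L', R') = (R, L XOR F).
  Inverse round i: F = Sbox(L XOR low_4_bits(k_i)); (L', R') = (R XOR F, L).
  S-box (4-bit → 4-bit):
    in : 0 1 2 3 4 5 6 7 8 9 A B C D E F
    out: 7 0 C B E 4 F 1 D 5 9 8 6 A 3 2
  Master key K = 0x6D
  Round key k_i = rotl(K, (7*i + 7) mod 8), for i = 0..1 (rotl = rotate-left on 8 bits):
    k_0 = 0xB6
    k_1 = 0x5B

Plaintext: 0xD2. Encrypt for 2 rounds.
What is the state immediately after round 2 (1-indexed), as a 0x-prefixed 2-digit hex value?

0x3F

s_0 = plaintext = 0xD2
s_1 = Round(s_0, k_0) = 0x23
s_2 = Round(s_1, k_1) = 0x3F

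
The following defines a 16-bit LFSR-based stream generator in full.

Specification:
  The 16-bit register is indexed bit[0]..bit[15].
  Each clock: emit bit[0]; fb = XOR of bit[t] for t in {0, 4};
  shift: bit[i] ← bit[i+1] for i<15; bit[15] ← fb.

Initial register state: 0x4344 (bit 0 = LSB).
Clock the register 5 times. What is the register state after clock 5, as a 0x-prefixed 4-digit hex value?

reg_0 = 0x4344
clock 1: out=0, reg = 0x21A2
clock 2: out=0, reg = 0x10D1
clock 3: out=1, reg = 0x0868
clock 4: out=0, reg = 0x0434
clock 5: out=0, reg = 0x821A

0x821A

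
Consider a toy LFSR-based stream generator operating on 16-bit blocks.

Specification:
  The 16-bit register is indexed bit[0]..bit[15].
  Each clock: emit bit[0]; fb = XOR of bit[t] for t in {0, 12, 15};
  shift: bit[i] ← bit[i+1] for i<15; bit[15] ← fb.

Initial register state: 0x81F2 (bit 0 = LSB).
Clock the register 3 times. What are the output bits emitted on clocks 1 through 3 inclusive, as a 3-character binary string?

reg_0 = 0x81F2
clock 1: out=0, reg = 0xC0F9
clock 2: out=1, reg = 0x607C
clock 3: out=0, reg = 0x303E

010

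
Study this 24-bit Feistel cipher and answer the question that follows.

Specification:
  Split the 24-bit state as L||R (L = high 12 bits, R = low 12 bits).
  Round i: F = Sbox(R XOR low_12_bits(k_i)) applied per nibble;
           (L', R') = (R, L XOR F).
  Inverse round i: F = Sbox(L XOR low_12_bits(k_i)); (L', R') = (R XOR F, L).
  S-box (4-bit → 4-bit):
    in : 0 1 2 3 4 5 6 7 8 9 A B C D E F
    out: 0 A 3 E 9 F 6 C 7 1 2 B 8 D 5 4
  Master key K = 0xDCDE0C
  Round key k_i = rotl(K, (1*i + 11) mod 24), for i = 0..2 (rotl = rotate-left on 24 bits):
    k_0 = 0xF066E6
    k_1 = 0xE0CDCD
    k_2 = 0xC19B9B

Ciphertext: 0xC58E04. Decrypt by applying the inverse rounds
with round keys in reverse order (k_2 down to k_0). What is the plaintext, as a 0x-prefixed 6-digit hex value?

0x7B98C4

s_0 = ciphertext = 0xC58E04
s_1 = InvRound(s_0, k_2) = 0x28AC58
s_2 = InvRound(s_1, k_1) = 0x8C428A
s_3 = InvRound(s_2, k_0) = 0x7B98C4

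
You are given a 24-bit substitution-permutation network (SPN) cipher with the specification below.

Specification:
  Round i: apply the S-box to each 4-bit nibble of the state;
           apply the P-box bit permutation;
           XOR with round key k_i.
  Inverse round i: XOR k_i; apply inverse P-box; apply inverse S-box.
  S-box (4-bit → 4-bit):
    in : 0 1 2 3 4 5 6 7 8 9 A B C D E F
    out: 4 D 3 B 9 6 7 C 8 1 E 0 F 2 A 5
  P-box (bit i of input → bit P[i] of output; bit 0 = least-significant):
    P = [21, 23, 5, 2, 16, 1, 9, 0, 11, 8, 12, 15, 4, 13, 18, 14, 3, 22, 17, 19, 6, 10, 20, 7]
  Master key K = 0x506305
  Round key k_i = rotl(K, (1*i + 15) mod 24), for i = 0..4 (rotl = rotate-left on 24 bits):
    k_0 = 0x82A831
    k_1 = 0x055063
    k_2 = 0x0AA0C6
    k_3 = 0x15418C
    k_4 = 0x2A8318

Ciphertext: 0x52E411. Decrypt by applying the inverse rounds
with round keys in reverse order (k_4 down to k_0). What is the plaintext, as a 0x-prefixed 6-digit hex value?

s_0 = ciphertext = 0x52E411
s_1 = InvRound(s_0, k_4) = 0x53ED79
s_2 = InvRound(s_1, k_3) = 0x356487
s_3 = InvRound(s_2, k_2) = 0x677849
s_4 = InvRound(s_3, k_1) = 0xB6D9DF
s_5 = InvRound(s_4, k_0) = 0x19A5D1

0x19A5D1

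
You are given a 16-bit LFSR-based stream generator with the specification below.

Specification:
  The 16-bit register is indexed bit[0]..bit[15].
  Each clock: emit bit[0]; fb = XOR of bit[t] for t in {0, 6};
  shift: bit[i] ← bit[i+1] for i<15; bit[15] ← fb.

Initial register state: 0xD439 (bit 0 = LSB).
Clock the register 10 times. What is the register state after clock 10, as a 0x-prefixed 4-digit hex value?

reg_0 = 0xD439
clock 1: out=1, reg = 0xEA1C
clock 2: out=0, reg = 0x750E
clock 3: out=0, reg = 0x3A87
clock 4: out=1, reg = 0x9D43
clock 5: out=1, reg = 0x4EA1
clock 6: out=1, reg = 0xA750
clock 7: out=0, reg = 0xD3A8
clock 8: out=0, reg = 0x69D4
clock 9: out=0, reg = 0xB4EA
clock 10: out=0, reg = 0xDA75

0xDA75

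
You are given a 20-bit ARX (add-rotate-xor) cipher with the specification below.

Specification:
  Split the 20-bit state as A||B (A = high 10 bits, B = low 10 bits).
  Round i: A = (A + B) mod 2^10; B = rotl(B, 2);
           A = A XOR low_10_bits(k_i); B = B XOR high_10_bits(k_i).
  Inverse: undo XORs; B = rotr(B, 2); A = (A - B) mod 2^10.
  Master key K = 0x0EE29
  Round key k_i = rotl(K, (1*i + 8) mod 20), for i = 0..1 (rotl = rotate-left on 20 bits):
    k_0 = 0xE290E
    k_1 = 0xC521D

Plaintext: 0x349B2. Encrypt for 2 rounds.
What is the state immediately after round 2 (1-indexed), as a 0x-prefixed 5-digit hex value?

0xB4219

s_0 = plaintext = 0x349B2
s_1 = Round(s_0, k_0) = 0xE2943
s_2 = Round(s_1, k_1) = 0xB4219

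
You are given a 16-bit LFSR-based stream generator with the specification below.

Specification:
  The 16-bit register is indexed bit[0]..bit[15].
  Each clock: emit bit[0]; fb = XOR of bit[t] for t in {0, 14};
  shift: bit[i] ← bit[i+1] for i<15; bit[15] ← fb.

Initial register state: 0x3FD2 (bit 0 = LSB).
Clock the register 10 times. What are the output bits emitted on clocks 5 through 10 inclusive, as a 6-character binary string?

reg_0 = 0x3FD2
clock 1: out=0, reg = 0x1FE9
clock 2: out=1, reg = 0x8FF4
clock 3: out=0, reg = 0x47FA
clock 4: out=0, reg = 0xA3FD
clock 5: out=1, reg = 0xD1FE
clock 6: out=0, reg = 0xE8FF
clock 7: out=1, reg = 0x747F
clock 8: out=1, reg = 0x3A3F
clock 9: out=1, reg = 0x9D1F
clock 10: out=1, reg = 0xCE8F

101111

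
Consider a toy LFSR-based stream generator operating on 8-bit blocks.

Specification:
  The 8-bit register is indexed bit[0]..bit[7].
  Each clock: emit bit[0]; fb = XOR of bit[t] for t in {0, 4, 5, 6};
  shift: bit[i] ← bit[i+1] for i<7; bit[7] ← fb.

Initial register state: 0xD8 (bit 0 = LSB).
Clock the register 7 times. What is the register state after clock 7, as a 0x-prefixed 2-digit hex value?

0x21

reg_0 = 0xD8
clock 1: out=0, reg = 0x6C
clock 2: out=0, reg = 0x36
clock 3: out=0, reg = 0x1B
clock 4: out=1, reg = 0x0D
clock 5: out=1, reg = 0x86
clock 6: out=0, reg = 0x43
clock 7: out=1, reg = 0x21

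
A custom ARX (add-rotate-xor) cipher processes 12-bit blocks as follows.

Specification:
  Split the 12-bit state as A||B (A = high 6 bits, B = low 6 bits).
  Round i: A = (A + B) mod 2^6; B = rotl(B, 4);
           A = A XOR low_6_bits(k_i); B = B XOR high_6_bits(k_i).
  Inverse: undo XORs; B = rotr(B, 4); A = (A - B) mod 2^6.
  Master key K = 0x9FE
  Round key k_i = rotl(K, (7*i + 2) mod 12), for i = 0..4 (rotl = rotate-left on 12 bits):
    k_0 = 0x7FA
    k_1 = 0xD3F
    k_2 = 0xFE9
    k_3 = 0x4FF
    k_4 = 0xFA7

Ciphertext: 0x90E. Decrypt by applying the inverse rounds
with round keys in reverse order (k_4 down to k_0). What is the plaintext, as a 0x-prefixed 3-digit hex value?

s_0 = ciphertext = 0x90E
s_1 = InvRound(s_0, k_4) = 0x003
s_2 = InvRound(s_1, k_3) = 0xF81
s_3 = InvRound(s_2, k_2) = 0x73B
s_4 = InvRound(s_3, k_1) = 0x9FC
s_5 = InvRound(s_4, k_0) = 0x3CE

0x3CE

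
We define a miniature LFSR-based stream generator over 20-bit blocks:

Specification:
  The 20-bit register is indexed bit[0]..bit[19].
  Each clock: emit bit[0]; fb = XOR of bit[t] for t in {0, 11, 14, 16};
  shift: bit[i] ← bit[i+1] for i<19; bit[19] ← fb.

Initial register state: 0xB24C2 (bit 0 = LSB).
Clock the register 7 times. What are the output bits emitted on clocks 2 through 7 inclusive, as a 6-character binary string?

100001

reg_0 = 0xB24C2
clock 1: out=0, reg = 0xD9261
clock 2: out=1, reg = 0x6C930
clock 3: out=0, reg = 0x36498
clock 4: out=0, reg = 0x1B24C
clock 5: out=0, reg = 0x8D926
clock 6: out=0, reg = 0x46C93
clock 7: out=1, reg = 0xA3649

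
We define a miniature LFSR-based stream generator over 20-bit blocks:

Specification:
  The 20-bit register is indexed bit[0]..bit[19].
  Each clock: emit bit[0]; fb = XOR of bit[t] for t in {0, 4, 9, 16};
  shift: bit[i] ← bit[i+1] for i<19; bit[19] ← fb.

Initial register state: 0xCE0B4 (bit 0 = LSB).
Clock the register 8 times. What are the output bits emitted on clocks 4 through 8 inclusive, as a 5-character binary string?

01101

reg_0 = 0xCE0B4
clock 1: out=0, reg = 0xE705A
clock 2: out=0, reg = 0xF382D
clock 3: out=1, reg = 0x79C16
clock 4: out=0, reg = 0x3CE0B
clock 5: out=1, reg = 0x9E705
clock 6: out=1, reg = 0xCF382
clock 7: out=0, reg = 0xE79C1
clock 8: out=1, reg = 0xF3CE0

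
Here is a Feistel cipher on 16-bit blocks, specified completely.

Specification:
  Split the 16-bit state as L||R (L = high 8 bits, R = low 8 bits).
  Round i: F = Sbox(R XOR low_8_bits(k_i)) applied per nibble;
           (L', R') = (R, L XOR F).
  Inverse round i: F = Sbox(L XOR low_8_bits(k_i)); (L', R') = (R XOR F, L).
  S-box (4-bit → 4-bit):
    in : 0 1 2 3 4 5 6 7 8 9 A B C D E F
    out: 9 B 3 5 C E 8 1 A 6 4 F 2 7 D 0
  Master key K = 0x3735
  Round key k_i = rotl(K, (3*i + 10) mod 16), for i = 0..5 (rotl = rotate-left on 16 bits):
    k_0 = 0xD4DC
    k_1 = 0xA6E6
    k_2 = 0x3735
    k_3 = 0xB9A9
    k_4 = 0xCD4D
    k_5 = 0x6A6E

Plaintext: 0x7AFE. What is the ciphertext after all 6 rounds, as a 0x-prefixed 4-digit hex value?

s_0 = plaintext = 0x7AFE
s_1 = Round(s_0, k_0) = 0xFE49
s_2 = Round(s_1, k_1) = 0x49BE
s_3 = Round(s_2, k_2) = 0xBEE6
s_4 = Round(s_3, k_3) = 0xE67E
s_5 = Round(s_4, k_4) = 0x7EB3
s_6 = Round(s_5, k_5) = 0xB309

0xB309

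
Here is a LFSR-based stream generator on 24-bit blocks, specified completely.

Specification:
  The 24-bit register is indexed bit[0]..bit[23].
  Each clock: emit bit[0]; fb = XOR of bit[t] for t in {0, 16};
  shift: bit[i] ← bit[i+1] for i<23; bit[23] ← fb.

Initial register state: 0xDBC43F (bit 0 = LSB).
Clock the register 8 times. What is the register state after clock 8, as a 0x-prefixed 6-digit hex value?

0xE4DBC4

reg_0 = 0xDBC43F
clock 1: out=1, reg = 0x6DE21F
clock 2: out=1, reg = 0x36F10F
clock 3: out=1, reg = 0x9B7887
clock 4: out=1, reg = 0x4DBC43
clock 5: out=1, reg = 0x26DE21
clock 6: out=1, reg = 0x936F10
clock 7: out=0, reg = 0xC9B788
clock 8: out=0, reg = 0xE4DBC4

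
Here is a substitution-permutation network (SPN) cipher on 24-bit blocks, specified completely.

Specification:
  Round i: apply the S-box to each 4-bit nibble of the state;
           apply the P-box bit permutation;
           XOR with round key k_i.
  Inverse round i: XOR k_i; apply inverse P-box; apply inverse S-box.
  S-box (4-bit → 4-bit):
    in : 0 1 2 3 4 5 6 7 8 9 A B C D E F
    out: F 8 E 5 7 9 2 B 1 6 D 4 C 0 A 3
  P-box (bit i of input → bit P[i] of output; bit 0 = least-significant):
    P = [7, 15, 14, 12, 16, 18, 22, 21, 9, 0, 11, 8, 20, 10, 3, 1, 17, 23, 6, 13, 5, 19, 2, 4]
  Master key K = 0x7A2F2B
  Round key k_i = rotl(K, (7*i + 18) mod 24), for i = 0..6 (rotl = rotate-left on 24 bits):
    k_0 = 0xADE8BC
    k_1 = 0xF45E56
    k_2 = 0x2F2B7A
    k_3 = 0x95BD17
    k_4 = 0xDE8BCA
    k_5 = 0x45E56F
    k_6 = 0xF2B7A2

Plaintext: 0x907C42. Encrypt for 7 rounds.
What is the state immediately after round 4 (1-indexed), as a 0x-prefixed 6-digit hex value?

s_0 = plaintext = 0x907C42
s_1 = Round(s_0, k_0) = 0x7215FA
s_2 = Round(s_1, k_1) = 0x792DA4
s_3 = Round(s_2, k_2) = 0xC6EF80
s_4 = Round(s_3, k_3) = 0x146B80
s_5 = Round(s_4, k_4) = 0x5D571A
s_6 = Round(s_5, k_5) = 0x75B6DC
s_7 = Round(s_6, k_6) = 0xF8C79B

0x146B80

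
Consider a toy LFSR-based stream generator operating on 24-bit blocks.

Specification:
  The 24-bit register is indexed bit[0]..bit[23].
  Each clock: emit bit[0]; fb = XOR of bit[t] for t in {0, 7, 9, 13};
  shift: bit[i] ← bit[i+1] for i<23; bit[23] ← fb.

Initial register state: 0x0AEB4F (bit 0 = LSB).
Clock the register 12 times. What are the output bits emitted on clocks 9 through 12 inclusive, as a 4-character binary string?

1101

reg_0 = 0x0AEB4F
clock 1: out=1, reg = 0x8575A7
clock 2: out=1, reg = 0xC2BAD3
clock 3: out=1, reg = 0x615D69
clock 4: out=1, reg = 0xB0AEB4
clock 5: out=0, reg = 0xD8575A
clock 6: out=0, reg = 0xEC2BAD
clock 7: out=1, reg = 0x7615D6
clock 8: out=0, reg = 0xBB0AEB
clock 9: out=1, reg = 0xDD8575
clock 10: out=1, reg = 0xEEC2BA
clock 11: out=0, reg = 0x77615D
clock 12: out=1, reg = 0x3BB0AE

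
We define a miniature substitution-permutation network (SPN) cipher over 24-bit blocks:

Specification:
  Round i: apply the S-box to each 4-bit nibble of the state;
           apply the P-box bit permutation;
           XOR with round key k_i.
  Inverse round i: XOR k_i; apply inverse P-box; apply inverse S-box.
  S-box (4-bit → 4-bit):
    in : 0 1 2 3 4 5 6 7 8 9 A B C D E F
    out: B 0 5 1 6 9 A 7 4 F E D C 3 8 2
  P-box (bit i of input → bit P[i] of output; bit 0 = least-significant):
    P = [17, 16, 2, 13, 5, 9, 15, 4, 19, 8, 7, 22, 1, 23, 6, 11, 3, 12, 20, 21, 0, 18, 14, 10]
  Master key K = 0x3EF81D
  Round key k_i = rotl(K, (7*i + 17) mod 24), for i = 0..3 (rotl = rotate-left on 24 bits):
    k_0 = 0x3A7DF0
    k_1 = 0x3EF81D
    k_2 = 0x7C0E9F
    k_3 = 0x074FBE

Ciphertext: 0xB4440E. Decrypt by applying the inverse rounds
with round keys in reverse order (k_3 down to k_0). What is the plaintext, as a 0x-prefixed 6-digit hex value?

s_0 = ciphertext = 0xB4440E
s_1 = InvRound(s_0, k_3) = 0x1C640D
s_2 = InvRound(s_1, k_2) = 0x8E5C6E
s_3 = InvRound(s_2, k_1) = 0x5C71BE
s_4 = InvRound(s_3, k_0) = 0x65BE12

0x65BE12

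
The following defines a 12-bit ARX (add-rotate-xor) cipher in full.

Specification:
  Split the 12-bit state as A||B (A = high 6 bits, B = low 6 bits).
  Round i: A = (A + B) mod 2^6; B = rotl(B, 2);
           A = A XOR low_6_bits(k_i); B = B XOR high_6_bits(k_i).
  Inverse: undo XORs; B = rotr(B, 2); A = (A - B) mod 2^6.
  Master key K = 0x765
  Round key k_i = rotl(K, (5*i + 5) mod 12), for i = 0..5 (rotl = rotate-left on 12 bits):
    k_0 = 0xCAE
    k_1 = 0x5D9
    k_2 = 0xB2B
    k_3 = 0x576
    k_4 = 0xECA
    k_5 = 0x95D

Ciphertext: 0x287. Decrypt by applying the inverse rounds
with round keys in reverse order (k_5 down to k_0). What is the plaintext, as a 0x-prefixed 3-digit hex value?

s_0 = ciphertext = 0x287
s_1 = InvRound(s_0, k_5) = 0xBE8
s_2 = InvRound(s_1, k_4) = 0xC74
s_3 = InvRound(s_2, k_3) = 0xBD8
s_4 = InvRound(s_3, k_2) = 0xDCD
s_5 = InvRound(s_4, k_1) = 0x226
s_6 = InvRound(s_5, k_0) = 0x845

0x845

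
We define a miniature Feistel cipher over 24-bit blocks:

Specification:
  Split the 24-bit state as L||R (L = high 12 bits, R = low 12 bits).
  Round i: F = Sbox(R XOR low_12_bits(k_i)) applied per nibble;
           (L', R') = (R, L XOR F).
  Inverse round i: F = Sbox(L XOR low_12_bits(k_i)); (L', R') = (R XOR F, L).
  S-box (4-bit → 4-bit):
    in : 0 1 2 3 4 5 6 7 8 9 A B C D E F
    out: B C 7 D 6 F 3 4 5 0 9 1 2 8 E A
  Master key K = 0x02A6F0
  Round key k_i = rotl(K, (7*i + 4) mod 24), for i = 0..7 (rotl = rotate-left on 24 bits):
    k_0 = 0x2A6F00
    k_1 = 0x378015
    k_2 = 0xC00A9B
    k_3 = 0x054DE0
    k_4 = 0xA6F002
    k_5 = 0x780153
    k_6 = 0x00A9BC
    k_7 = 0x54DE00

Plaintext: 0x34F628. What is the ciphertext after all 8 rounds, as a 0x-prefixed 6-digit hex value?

0x92EA65

s_0 = plaintext = 0x34F628
s_1 = Round(s_0, k_0) = 0x62833A
s_2 = Round(s_1, k_1) = 0x33AB52
s_3 = Round(s_2, k_2) = 0xB52F1A
s_4 = Round(s_3, k_3) = 0xF1ACFB
s_5 = Round(s_4, k_4) = 0xCFBDBA
s_6 = Round(s_5, k_5) = 0xDBAE1B
s_7 = Round(s_6, k_6) = 0xE1B92E
s_8 = Round(s_7, k_7) = 0x92EA65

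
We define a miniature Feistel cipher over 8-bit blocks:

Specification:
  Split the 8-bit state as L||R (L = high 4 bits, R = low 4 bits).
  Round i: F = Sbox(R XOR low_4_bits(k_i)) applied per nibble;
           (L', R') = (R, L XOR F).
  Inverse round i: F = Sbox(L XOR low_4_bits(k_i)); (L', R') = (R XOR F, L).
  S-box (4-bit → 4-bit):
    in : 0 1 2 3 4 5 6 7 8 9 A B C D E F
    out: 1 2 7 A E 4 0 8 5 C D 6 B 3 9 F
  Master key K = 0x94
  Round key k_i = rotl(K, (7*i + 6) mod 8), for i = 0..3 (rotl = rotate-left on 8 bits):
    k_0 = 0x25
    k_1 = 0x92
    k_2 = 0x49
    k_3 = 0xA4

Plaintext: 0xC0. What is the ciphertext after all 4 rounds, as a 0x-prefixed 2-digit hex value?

s_0 = plaintext = 0xC0
s_1 = Round(s_0, k_0) = 0x08
s_2 = Round(s_1, k_1) = 0x8D
s_3 = Round(s_2, k_2) = 0xD6
s_4 = Round(s_3, k_3) = 0x6A

0x6A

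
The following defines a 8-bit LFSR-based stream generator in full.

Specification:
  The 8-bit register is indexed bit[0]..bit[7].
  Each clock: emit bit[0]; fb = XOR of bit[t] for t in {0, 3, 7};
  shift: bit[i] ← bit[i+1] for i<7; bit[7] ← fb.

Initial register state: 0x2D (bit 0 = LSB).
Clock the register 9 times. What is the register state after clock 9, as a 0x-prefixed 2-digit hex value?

reg_0 = 0x2D
clock 1: out=1, reg = 0x16
clock 2: out=0, reg = 0x0B
clock 3: out=1, reg = 0x05
clock 4: out=1, reg = 0x82
clock 5: out=0, reg = 0xC1
clock 6: out=1, reg = 0x60
clock 7: out=0, reg = 0x30
clock 8: out=0, reg = 0x18
clock 9: out=0, reg = 0x8C

0x8C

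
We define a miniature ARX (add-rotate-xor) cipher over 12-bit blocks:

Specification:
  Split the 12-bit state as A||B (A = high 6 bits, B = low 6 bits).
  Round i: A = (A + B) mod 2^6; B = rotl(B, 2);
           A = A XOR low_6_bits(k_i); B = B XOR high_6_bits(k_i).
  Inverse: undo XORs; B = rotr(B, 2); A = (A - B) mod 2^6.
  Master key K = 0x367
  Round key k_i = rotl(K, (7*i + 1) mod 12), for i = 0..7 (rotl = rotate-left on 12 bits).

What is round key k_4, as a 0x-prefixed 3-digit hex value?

K = 0x367
k_0 = rotl(K, (7*0+1) mod 12) = rotl(K, 1) = 0x6CE
k_1 = rotl(K, (7*1+1) mod 12) = rotl(K, 8) = 0x736
k_2 = rotl(K, (7*2+1) mod 12) = rotl(K, 3) = 0xB39
k_3 = rotl(K, (7*3+1) mod 12) = rotl(K, 10) = 0xCD9
k_4 = rotl(K, (7*4+1) mod 12) = rotl(K, 5) = 0xCE6

0xCE6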